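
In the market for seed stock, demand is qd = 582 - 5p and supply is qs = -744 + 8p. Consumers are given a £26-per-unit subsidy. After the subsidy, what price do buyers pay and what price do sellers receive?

Buyers pay £86; sellers receive £112

Pre-subsidy: 582 - 5p = -744 + 8p gives p* = 102, q* = 72.
With the rebate, buyers effectively pay pb = ps − 26, where ps is the price sellers receive.
Demand in terms of ps becomes qd = 582 − 5(ps − 26) = 712 - 5ps. Setting this equal to supply: 712 - 5ps = -744 + 8ps, so ps = 112.
Buyers pay pb = 112 − 26 = 86; q' = -744 + 8·112 = 152.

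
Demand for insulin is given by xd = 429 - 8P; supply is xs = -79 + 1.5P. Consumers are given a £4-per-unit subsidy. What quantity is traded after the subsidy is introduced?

x' = 119/19

Pre-subsidy: 429 - 8P = -79 + 1.5P gives P* = 1016/19, x* = 23/19.
With the rebate, buyers effectively pay Pb = Ps − 4, where Ps is the price sellers receive.
Demand in terms of Ps becomes xd = 429 − 8(Ps − 4) = 461 - 8Ps. Setting this equal to supply: 461 - 8Ps = -79 + 1.5Ps, so Ps = 1080/19.
Buyers pay Pb = 1080/19 − 4 = 1004/19; x' = -79 + 1.5·(1080/19) = 119/19.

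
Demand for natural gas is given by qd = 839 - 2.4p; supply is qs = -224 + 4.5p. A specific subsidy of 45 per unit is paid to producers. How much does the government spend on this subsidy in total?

Government cost = 558585/23

Pre-subsidy: 839 - 2.4p = -224 + 4.5p gives p* = 10630/69, q* = 10793/23.
With the subsidy, sellers receive ps = pb + 45 for each unit, where pb is the price buyers pay.
Supply in terms of pb becomes qs = -224 + 4.5(pb + 45) = -21.5 + 4.5pb. Setting this equal to demand: 839 - 2.4pb = -21.5 + 4.5pb, so pb = 8605/69.
Sellers receive ps = 8605/69 + 45 = 11710/69; q' = 839 − 2.4·(8605/69) = 12413/23.
Government outlay = subsidy × quantity = 45 × 12413/23 = 558585/23.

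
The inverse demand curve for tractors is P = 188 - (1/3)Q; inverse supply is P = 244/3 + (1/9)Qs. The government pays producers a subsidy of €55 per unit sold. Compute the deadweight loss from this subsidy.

Deadweight loss = €3403.125

Pre-subsidy: 188 - (1/3)Q = 244/3 + (1/9)Q gives Q* = 240 and P* = 108.
With the subsidy, sellers receive Ps = Pb + 55 for each unit, where Pb is the price buyers pay.
On the curves, Pb = 188 - (1/3)Q and Ps = 244/3 + (1/9)Q; the wedge Ps − Pb = 55 gives 244/3 + (1/9)Q − (188 - (1/3)Q) = 55, so Q' = 363.75.
Then Pb = 188 − (1/3)·363.75 = 66.75 and Ps = 244/3 + (1/9)·363.75 = 121.75.
The subsidy expands output by 363.75 − 240 = 123.75 past the efficient level; on those units the gap between marginal cost and willingness to pay runs from 0 up to 55.
DWL = ½ × 55 × 123.75 = 3403.125.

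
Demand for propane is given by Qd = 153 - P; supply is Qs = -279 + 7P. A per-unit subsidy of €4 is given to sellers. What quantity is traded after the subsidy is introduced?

Q' = 102.5

Pre-subsidy: 153 - P = -279 + 7P gives P* = 54, Q* = 99.
With the subsidy, sellers receive Ps = Pb + 4 for each unit, where Pb is the price buyers pay.
Supply in terms of Pb becomes Qs = -279 + 7(Pb + 4) = -251 + 7Pb. Setting this equal to demand: 153 - Pb = -251 + 7Pb, so Pb = 50.5.
Sellers receive Ps = 50.5 + 4 = 54.5; Q' = 153 − 1·50.5 = 102.5.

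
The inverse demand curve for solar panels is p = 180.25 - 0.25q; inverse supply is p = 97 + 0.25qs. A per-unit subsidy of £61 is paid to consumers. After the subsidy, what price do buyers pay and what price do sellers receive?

Pre-subsidy: 180.25 - 0.25q = 97 + 0.25q gives q* = 166.5 and p* = 138.625.
With the rebate, buyers effectively pay pb = ps − 61, where ps is the price sellers receive.
On the curves, pb = 180.25 - 0.25q and ps = 97 + 0.25q; the wedge ps − pb = 61 gives 97 + 0.25q − (180.25 - 0.25q) = 61, so q' = 288.5.
Then pb = 180.25 − 0.25·288.5 = 108.125 and ps = 97 + 0.25·288.5 = 169.125.

Buyers pay £108.125; sellers receive £169.125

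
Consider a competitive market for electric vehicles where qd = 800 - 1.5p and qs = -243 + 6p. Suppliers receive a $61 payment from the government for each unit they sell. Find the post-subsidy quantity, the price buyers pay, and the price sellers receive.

q' = 664.6; buyers pay 1354/15; sellers receive 2269/15

Pre-subsidy: 800 - 1.5p = -243 + 6p gives p* = 2086/15, q* = 591.4.
With the subsidy, sellers receive ps = pb + 61 for each unit, where pb is the price buyers pay.
Supply in terms of pb becomes qs = -243 + 6(pb + 61) = 123 + 6pb. Setting this equal to demand: 800 - 1.5pb = 123 + 6pb, so pb = 1354/15.
Sellers receive ps = 1354/15 + 61 = 2269/15; q' = 800 − 1.5·(1354/15) = 664.6.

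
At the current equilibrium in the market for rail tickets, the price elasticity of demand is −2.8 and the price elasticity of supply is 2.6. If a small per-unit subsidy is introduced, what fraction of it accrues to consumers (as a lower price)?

For a small subsidy around the equilibrium, the benefit split depends on the relative slopes, which at a point are proportional to the elasticities.
Buyer share = εs/(εs + |εd|) = 2.6/(2.6 + 2.8) = 13/27; seller share = |εd|/(εs + |εd|) = 14/27.

Consumer share = 13/27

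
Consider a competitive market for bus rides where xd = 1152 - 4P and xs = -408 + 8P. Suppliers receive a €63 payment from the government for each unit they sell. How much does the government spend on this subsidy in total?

Government cost = €50400

Pre-subsidy: 1152 - 4P = -408 + 8P gives P* = 130, x* = 632.
With the subsidy, sellers receive Ps = Pb + 63 for each unit, where Pb is the price buyers pay.
Supply in terms of Pb becomes xs = -408 + 8(Pb + 63) = 96 + 8Pb. Setting this equal to demand: 1152 - 4Pb = 96 + 8Pb, so Pb = 88.
Sellers receive Ps = 88 + 63 = 151; x' = 1152 − 4·88 = 800.
Government outlay = subsidy × quantity = 63 × 800 = 50400.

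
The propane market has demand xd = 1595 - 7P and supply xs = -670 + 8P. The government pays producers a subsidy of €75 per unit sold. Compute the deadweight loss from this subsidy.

Pre-subsidy: 1595 - 7P = -670 + 8P gives P* = 151, x* = 538.
With the subsidy, sellers receive Ps = Pb + 75 for each unit, where Pb is the price buyers pay.
Supply in terms of Pb becomes xs = -670 + 8(Pb + 75) = -70 + 8Pb. Setting this equal to demand: 1595 - 7Pb = -70 + 8Pb, so Pb = 111.
Sellers receive Ps = 111 + 75 = 186; x' = 1595 − 7·111 = 818.
The subsidy expands output by 818 − 538 = 280 past the efficient level; on those units the gap between marginal cost and willingness to pay runs from 0 up to 75.
DWL = ½ × 75 × 280 = 10500.

Deadweight loss = €10500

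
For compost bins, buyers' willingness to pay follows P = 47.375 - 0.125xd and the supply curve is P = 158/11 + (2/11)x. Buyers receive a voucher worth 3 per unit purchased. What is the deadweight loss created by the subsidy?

Pre-subsidy: 47.375 - 0.125x = 158/11 + (2/11)x gives x* = 2905/27 and P* = 916/27.
With the rebate, buyers effectively pay Pb = Ps − 3, where Ps is the price sellers receive.
On the curves, Pb = 47.375 - 0.125x and Ps = 158/11 + (2/11)x; the wedge Ps − Pb = 3 gives 158/11 + (2/11)x − (47.375 - 0.125x) = 3, so x' = 3169/27.
Then Pb = 47.375 − 0.125·(3169/27) = 883/27 and Ps = 158/11 + (2/11)·(3169/27) = 964/27.
The subsidy expands output by 3169/27 − 2905/27 = 88/9 past the efficient level; on those units the gap between marginal cost and willingness to pay runs from 0 up to 3.
DWL = ½ × 3 × 88/9 = 44/3.

Deadweight loss = 44/3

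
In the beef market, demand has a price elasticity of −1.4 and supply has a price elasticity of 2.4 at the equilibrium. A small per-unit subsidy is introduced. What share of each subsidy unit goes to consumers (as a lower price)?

For a small subsidy around the equilibrium, the benefit split depends on the relative slopes, which at a point are proportional to the elasticities.
Buyer share = εs/(εs + |εd|) = 2.4/(2.4 + 1.4) = 12/19; seller share = |εd|/(εs + |εd|) = 7/19.

Consumer share = 12/19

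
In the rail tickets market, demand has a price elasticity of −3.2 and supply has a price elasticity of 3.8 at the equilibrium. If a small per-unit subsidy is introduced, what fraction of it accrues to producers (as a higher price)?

Producer share = 16/35

For a small subsidy around the equilibrium, the benefit split depends on the relative slopes, which at a point are proportional to the elasticities.
Buyer share = εs/(εs + |εd|) = 3.8/(3.8 + 3.2) = 19/35; seller share = |εd|/(εs + |εd|) = 16/35.
So producers capture 16/35 of the subsidy.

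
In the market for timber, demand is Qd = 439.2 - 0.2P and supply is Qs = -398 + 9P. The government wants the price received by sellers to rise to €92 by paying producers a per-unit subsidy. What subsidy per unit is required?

Required subsidy s = €46 per unit

At a seller price of 92, quantity supplied is -398 + 9·92 = 430.
Buyers absorb 430 only when they pay Pb with 439.2 − 0.2·Pb = 430, i.e. Pb = 46.
s = Ps − Pb = 92 − 46 = 46.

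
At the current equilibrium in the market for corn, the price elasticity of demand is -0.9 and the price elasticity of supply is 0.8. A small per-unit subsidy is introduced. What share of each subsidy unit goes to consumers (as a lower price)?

For a small subsidy around the equilibrium, the benefit split depends on the relative slopes, which at a point are proportional to the elasticities.
Buyer share = εs/(εs + |εd|) = 0.8/(0.8 + 0.9) = 8/17; seller share = |εd|/(εs + |εd|) = 9/17.

Consumer share = 8/17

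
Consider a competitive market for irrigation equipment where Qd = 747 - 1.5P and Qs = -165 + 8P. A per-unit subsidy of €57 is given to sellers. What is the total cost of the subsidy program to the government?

Government cost = €38475

Pre-subsidy: 747 - 1.5P = -165 + 8P gives P* = 96, Q* = 603.
With the subsidy, sellers receive Ps = Pb + 57 for each unit, where Pb is the price buyers pay.
Supply in terms of Pb becomes Qs = -165 + 8(Pb + 57) = 291 + 8Pb. Setting this equal to demand: 747 - 1.5Pb = 291 + 8Pb, so Pb = 48.
Sellers receive Ps = 48 + 57 = 105; Q' = 747 − 1.5·48 = 675.
Government outlay = subsidy × quantity = 57 × 675 = 38475.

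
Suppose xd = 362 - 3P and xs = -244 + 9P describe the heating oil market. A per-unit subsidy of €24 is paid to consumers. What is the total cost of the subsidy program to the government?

Pre-subsidy: 362 - 3P = -244 + 9P gives P* = 50.5, x* = 210.5.
With the rebate, buyers effectively pay Pb = Ps − 24, where Ps is the price sellers receive.
Demand in terms of Ps becomes xd = 362 − 3(Ps − 24) = 434 - 3Ps. Setting this equal to supply: 434 - 3Ps = -244 + 9Ps, so Ps = 56.5.
Buyers pay Pb = 56.5 − 24 = 32.5; x' = -244 + 9·56.5 = 264.5.
Government outlay = subsidy × quantity = 24 × 264.5 = 6348.

Government cost = €6348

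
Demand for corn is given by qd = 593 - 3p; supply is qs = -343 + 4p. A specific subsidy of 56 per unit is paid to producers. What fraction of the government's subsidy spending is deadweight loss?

Pre-subsidy: 593 - 3p = -343 + 4p gives p* = 936/7, q* = 1343/7.
With the subsidy, sellers receive ps = pb + 56 for each unit, where pb is the price buyers pay.
Supply in terms of pb becomes qs = -343 + 4(pb + 56) = -119 + 4pb. Setting this equal to demand: 593 - 3pb = -119 + 4pb, so pb = 712/7.
Sellers receive ps = 712/7 + 56 = 1104/7; q' = 593 − 3·(712/7) = 2015/7.
ΔCS = ½(1343/7 + 2015/7)(936/7 − 712/7) = 53728/7; ΔPS = ½(1343/7 + 2015/7)(1104/7 − 936/7) = 40296/7.
Government spending = 56 × 2015/7 = 16120.
DWL = ½ × 56 × (2015/7 − 1343/7) = 2688; fraction = 2688 / 16120 = 336/2015.

DWL / government spending = 336/2015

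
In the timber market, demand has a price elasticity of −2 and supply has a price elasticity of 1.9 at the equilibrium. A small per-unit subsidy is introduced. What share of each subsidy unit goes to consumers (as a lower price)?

Consumer share = 19/39

For a small subsidy around the equilibrium, the benefit split depends on the relative slopes, which at a point are proportional to the elasticities.
Buyer share = εs/(εs + |εd|) = 1.9/(1.9 + 2) = 19/39; seller share = |εd|/(εs + |εd|) = 20/39.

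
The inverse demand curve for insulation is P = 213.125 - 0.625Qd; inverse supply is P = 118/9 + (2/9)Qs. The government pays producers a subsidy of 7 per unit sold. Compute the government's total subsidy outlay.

Pre-subsidy: 213.125 - 0.625Q = 118/9 + (2/9)Q gives Q* = 14401/61 and P* = 4000/61.
With the subsidy, sellers receive Ps = Pb + 7 for each unit, where Pb is the price buyers pay.
On the curves, Pb = 213.125 - 0.625Q and Ps = 118/9 + (2/9)Q; the wedge Ps − Pb = 7 gives 118/9 + (2/9)Q − (213.125 - 0.625Q) = 7, so Q' = 14905/61.
Then Pb = 213.125 − 0.625·(14905/61) = 3685/61 and Ps = 118/9 + (2/9)·(14905/61) = 4112/61.
Government outlay = subsidy × quantity = 7 × 14905/61 = 104335/61.

Government cost = 104335/61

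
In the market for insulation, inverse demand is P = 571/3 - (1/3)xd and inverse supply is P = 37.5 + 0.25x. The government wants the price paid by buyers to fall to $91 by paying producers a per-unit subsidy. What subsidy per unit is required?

At a buyer price of 91, quantity demanded is 571 − 3·91 = 298.
Sellers supply 298 only when they receive Ps = 37.5 + 0.25·298 = 112.
s = Ps − Pb = 112 − 91 = 21.

Required subsidy s = $21 per unit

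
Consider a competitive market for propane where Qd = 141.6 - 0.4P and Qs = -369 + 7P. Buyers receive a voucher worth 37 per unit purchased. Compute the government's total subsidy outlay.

Pre-subsidy: 141.6 - 0.4P = -369 + 7P gives P* = 69, Q* = 114.
With the rebate, buyers effectively pay Pb = Ps − 37, where Ps is the price sellers receive.
Demand in terms of Ps becomes Qd = 141.6 − 0.4(Ps − 37) = 156.4 - 0.4Ps. Setting this equal to supply: 156.4 - 0.4Ps = -369 + 7Ps, so Ps = 71.
Buyers pay Pb = 71 − 37 = 34; Q' = -369 + 7·71 = 128.
Government outlay = subsidy × quantity = 37 × 128 = 4736.

Government cost = 4736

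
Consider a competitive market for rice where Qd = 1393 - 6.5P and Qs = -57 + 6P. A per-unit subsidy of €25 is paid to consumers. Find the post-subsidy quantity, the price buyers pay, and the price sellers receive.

Pre-subsidy: 1393 - 6.5P = -57 + 6P gives P* = 116, Q* = 639.
With the rebate, buyers effectively pay Pb = Ps − 25, where Ps is the price sellers receive.
Demand in terms of Ps becomes Qd = 1393 − 6.5(Ps − 25) = 1555.5 - 6.5Ps. Setting this equal to supply: 1555.5 - 6.5Ps = -57 + 6Ps, so Ps = 129.
Buyers pay Pb = 129 − 25 = 104; Q' = -57 + 6·129 = 717.

Q' = 717; buyers pay €104; sellers receive €129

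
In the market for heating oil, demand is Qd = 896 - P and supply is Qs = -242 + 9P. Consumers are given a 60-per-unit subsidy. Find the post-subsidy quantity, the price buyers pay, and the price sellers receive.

Pre-subsidy: 896 - P = -242 + 9P gives P* = 113.8, Q* = 782.2.
With the rebate, buyers effectively pay Pb = Ps − 60, where Ps is the price sellers receive.
Demand in terms of Ps becomes Qd = 896 − 1(Ps − 60) = 956 - Ps. Setting this equal to supply: 956 - Ps = -242 + 9Ps, so Ps = 119.8.
Buyers pay Pb = 119.8 − 60 = 59.8; Q' = -242 + 9·119.8 = 836.2.

Q' = 836.2; buyers pay 59.8; sellers receive 119.8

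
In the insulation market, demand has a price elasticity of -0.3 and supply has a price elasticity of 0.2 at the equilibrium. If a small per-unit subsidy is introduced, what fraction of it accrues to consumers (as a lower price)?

For a small subsidy around the equilibrium, the benefit split depends on the relative slopes, which at a point are proportional to the elasticities.
Buyer share = εs/(εs + |εd|) = 0.2/(0.2 + 0.3) = 0.4; seller share = |εd|/(εs + |εd|) = 0.6.

Consumer share = 0.4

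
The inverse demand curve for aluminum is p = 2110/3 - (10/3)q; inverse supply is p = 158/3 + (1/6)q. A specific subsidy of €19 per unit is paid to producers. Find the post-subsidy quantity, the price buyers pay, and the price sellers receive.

Pre-subsidy: 2110/3 - (10/3)q = 158/3 + (1/6)q gives q* = 3904/21 and p* = 5270/63.
With the subsidy, sellers receive ps = pb + 19 for each unit, where pb is the price buyers pay.
On the curves, pb = 2110/3 - (10/3)q and ps = 158/3 + (1/6)q; the wedge ps − pb = 19 gives 158/3 + (1/6)q − (2110/3 - (10/3)q) = 19, so q' = 574/3.
Then pb = 2110/3 − (10/3)·(574/3) = 590/9 and ps = 158/3 + (1/6)·(574/3) = 761/9.

q' = 574/3; buyers pay 590/9; sellers receive 761/9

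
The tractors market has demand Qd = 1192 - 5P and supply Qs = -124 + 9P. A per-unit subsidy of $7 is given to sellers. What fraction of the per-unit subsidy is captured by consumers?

Consumer share = 9/14

Pre-subsidy: 1192 - 5P = -124 + 9P gives P* = 94, Q* = 722.
With the subsidy, sellers receive Ps = Pb + 7 for each unit, where Pb is the price buyers pay.
Supply in terms of Pb becomes Qs = -124 + 9(Pb + 7) = -61 + 9Pb. Setting this equal to demand: 1192 - 5Pb = -61 + 9Pb, so Pb = 89.5.
Sellers receive Ps = 89.5 + 7 = 96.5; Q' = 1192 − 5·89.5 = 744.5.
Buyers' price falls by P* − Pb = 94 − 89.5 = 4.5; sellers' price rises by Ps − P* = 96.5 − 94 = 2.5.
So consumers capture 4.5/7 = 9/14 of each unit of subsidy.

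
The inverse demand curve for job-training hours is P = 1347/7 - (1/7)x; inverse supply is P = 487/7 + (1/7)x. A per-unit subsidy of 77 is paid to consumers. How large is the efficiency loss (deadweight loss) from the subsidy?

Deadweight loss = 10375.75

Pre-subsidy: 1347/7 - (1/7)x = 487/7 + (1/7)x gives x* = 430 and P* = 131.
With the rebate, buyers effectively pay Pb = Ps − 77, where Ps is the price sellers receive.
On the curves, Pb = 1347/7 - (1/7)x and Ps = 487/7 + (1/7)x; the wedge Ps − Pb = 77 gives 487/7 + (1/7)x − (1347/7 - (1/7)x) = 77, so x' = 699.5.
Then Pb = 1347/7 − (1/7)·699.5 = 92.5 and Ps = 487/7 + (1/7)·699.5 = 169.5.
The subsidy expands output by 699.5 − 430 = 269.5 past the efficient level; on those units the gap between marginal cost and willingness to pay runs from 0 up to 77.
DWL = ½ × 77 × 269.5 = 10375.75.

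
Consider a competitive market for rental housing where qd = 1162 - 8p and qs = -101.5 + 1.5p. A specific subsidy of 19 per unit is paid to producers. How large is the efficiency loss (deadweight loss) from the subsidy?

Pre-subsidy: 1162 - 8p = -101.5 + 1.5p gives p* = 133, q* = 98.
With the subsidy, sellers receive ps = pb + 19 for each unit, where pb is the price buyers pay.
Supply in terms of pb becomes qs = -101.5 + 1.5(pb + 19) = -73 + 1.5pb. Setting this equal to demand: 1162 - 8pb = -73 + 1.5pb, so pb = 130.
Sellers receive ps = 130 + 19 = 149; q' = 1162 − 8·130 = 122.
The subsidy expands output by 122 − 98 = 24 past the efficient level; on those units the gap between marginal cost and willingness to pay runs from 0 up to 19.
DWL = ½ × 19 × 24 = 228.

Deadweight loss = 228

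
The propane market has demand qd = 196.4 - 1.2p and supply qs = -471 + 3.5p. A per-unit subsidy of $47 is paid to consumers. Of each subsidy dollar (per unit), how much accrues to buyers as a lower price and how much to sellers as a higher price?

Pre-subsidy: 196.4 - 1.2p = -471 + 3.5p gives p* = 142, q* = 26.
With the rebate, buyers effectively pay pb = ps − 47, where ps is the price sellers receive.
Demand in terms of ps becomes qd = 196.4 − 1.2(ps − 47) = 252.8 - 1.2ps. Setting this equal to supply: 252.8 - 1.2ps = -471 + 3.5ps, so ps = 154.
Buyers pay pb = 154 − 47 = 107; q' = -471 + 3.5·154 = 68.
Buyers' price falls by p* − pb = 142 − 107 = 35; sellers' price rises by ps − p* = 154 − 142 = 12.

Buyers gain $35 per unit; sellers gain $12 per unit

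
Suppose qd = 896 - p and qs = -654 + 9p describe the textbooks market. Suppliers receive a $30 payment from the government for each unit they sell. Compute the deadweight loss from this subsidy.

Pre-subsidy: 896 - p = -654 + 9p gives p* = 155, q* = 741.
With the subsidy, sellers receive ps = pb + 30 for each unit, where pb is the price buyers pay.
Supply in terms of pb becomes qs = -654 + 9(pb + 30) = -384 + 9pb. Setting this equal to demand: 896 - pb = -384 + 9pb, so pb = 128.
Sellers receive ps = 128 + 30 = 158; q' = 896 − 1·128 = 768.
The subsidy expands output by 768 − 741 = 27 past the efficient level; on those units the gap between marginal cost and willingness to pay runs from 0 up to 30.
DWL = ½ × 30 × 27 = 405.

Deadweight loss = $405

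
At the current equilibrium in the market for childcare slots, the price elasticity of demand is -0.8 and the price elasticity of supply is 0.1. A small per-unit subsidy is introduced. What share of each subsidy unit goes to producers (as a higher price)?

For a small subsidy around the equilibrium, the benefit split depends on the relative slopes, which at a point are proportional to the elasticities.
Buyer share = εs/(εs + |εd|) = 0.1/(0.1 + 0.8) = 1/9; seller share = |εd|/(εs + |εd|) = 8/9.
So producers capture 8/9 of the subsidy.

Producer share = 8/9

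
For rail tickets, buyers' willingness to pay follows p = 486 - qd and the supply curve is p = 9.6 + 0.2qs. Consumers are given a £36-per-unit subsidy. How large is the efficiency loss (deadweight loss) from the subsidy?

Deadweight loss = £540

Pre-subsidy: 486 - q = 9.6 + 0.2q gives q* = 397 and p* = 89.
With the rebate, buyers effectively pay pb = ps − 36, where ps is the price sellers receive.
On the curves, pb = 486 - q and ps = 9.6 + 0.2q; the wedge ps − pb = 36 gives 9.6 + 0.2q − (486 - q) = 36, so q' = 427.
Then pb = 486 − 1·427 = 59 and ps = 9.6 + 0.2·427 = 95.
The subsidy expands output by 427 − 397 = 30 past the efficient level; on those units the gap between marginal cost and willingness to pay runs from 0 up to 36.
DWL = ½ × 36 × 30 = 540.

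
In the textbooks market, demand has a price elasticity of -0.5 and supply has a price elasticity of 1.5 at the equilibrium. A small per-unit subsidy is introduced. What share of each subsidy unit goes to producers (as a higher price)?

Producer share = 0.25

For a small subsidy around the equilibrium, the benefit split depends on the relative slopes, which at a point are proportional to the elasticities.
Buyer share = εs/(εs + |εd|) = 1.5/(1.5 + 0.5) = 0.75; seller share = |εd|/(εs + |εd|) = 0.25.
So producers capture 0.25 of the subsidy.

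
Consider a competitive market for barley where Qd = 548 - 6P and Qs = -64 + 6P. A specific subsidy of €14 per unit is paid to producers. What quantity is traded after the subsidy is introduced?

Pre-subsidy: 548 - 6P = -64 + 6P gives P* = 51, Q* = 242.
With the subsidy, sellers receive Ps = Pb + 14 for each unit, where Pb is the price buyers pay.
Supply in terms of Pb becomes Qs = -64 + 6(Pb + 14) = 20 + 6Pb. Setting this equal to demand: 548 - 6Pb = 20 + 6Pb, so Pb = 44.
Sellers receive Ps = 44 + 14 = 58; Q' = 548 − 6·44 = 284.

Q' = 284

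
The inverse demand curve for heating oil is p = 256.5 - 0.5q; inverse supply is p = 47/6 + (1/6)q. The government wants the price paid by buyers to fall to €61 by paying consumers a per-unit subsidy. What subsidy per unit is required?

At a buyer price of 61, quantity demanded is 513 − 2·61 = 391.
Sellers supply 391 only when they receive ps = 47/6 + (1/6)·391 = 73.
s = ps − pb = 73 − 61 = 12.

Required subsidy s = €12 per unit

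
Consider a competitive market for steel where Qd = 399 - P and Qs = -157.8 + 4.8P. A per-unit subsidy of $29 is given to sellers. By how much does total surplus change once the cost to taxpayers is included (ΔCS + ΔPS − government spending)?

Pre-subsidy: 399 - P = -157.8 + 4.8P gives P* = 96, Q* = 303.
With the subsidy, sellers receive Ps = Pb + 29 for each unit, where Pb is the price buyers pay.
Supply in terms of Pb becomes Qs = -157.8 + 4.8(Pb + 29) = -18.6 + 4.8Pb. Setting this equal to demand: 399 - Pb = -18.6 + 4.8Pb, so Pb = 72.
Sellers receive Ps = 72 + 29 = 101; Q' = 399 − 1·72 = 327.
ΔCS = ½(303 + 327)(96 − 72) = 7560; ΔPS = ½(303 + 327)(101 − 96) = 1575.
Government spending = 29 × 327 = 9483.
Net change = 7560 + 1575 − 9483 = -348. The loss equals the DWL triangle ½·29·24.

Net change in total surplus = -$348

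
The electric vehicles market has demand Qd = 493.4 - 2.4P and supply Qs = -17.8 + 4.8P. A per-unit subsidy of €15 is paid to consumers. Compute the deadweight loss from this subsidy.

Pre-subsidy: 493.4 - 2.4P = -17.8 + 4.8P gives P* = 71, Q* = 323.
With the rebate, buyers effectively pay Pb = Ps − 15, where Ps is the price sellers receive.
Demand in terms of Ps becomes Qd = 493.4 − 2.4(Ps − 15) = 529.4 - 2.4Ps. Setting this equal to supply: 529.4 - 2.4Ps = -17.8 + 4.8Ps, so Ps = 76.
Buyers pay Pb = 76 − 15 = 61; Q' = -17.8 + 4.8·76 = 347.
The subsidy expands output by 347 − 323 = 24 past the efficient level; on those units the gap between marginal cost and willingness to pay runs from 0 up to 15.
DWL = ½ × 15 × 24 = 180.

Deadweight loss = €180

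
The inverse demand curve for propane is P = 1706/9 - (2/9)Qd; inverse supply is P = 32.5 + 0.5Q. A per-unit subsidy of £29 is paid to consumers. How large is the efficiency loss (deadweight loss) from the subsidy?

Deadweight loss = 7569/13

Pre-subsidy: 1706/9 - (2/9)Q = 32.5 + 0.5Q gives Q* = 2827/13 and P* = 1836/13.
With the rebate, buyers effectively pay Pb = Ps − 29, where Ps is the price sellers receive.
On the curves, Pb = 1706/9 - (2/9)Q and Ps = 32.5 + 0.5Q; the wedge Ps − Pb = 29 gives 32.5 + 0.5Q − (1706/9 - (2/9)Q) = 29, so Q' = 3349/13.
Then Pb = 1706/9 − (2/9)·(3349/13) = 1720/13 and Ps = 32.5 + 0.5·(3349/13) = 2097/13.
The subsidy expands output by 3349/13 − 2827/13 = 522/13 past the efficient level; on those units the gap between marginal cost and willingness to pay runs from 0 up to 29.
DWL = ½ × 29 × 522/13 = 7569/13.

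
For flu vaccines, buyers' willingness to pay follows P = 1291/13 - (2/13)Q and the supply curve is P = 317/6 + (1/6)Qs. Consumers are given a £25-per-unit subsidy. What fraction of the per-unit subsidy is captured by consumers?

Consumer share = 0.48

Pre-subsidy: 1291/13 - (2/13)Q = 317/6 + (1/6)Q gives Q* = 145 and P* = 77.
With the rebate, buyers effectively pay Pb = Ps − 25, where Ps is the price sellers receive.
On the curves, Pb = 1291/13 - (2/13)Q and Ps = 317/6 + (1/6)Q; the wedge Ps − Pb = 25 gives 317/6 + (1/6)Q − (1291/13 - (2/13)Q) = 25, so Q' = 223.
Then Pb = 1291/13 − (2/13)·223 = 65 and Ps = 317/6 + (1/6)·223 = 90.
Buyers' price falls by P* − Pb = 77 − 65 = 12; sellers' price rises by Ps − P* = 90 − 77 = 13.
So consumers capture 12/25 = 0.48 of each unit of subsidy.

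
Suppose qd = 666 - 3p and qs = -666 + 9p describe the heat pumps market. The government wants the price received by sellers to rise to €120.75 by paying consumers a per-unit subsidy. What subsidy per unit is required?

Required subsidy s = €39 per unit

At a seller price of 120.75, quantity supplied is -666 + 9·120.75 = 420.75.
Buyers absorb 420.75 only when they pay pb with 666 − 3·pb = 420.75, i.e. pb = 81.75.
s = ps − pb = 120.75 − 81.75 = 39.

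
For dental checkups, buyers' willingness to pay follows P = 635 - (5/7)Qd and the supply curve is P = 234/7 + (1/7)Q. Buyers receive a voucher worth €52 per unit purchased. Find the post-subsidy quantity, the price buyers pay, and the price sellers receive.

Q' = 762.5; buyers pay 1265/14; sellers receive 1993/14

Pre-subsidy: 635 - (5/7)Q = 234/7 + (1/7)Q gives Q* = 4211/6 and P* = 5615/42.
With the rebate, buyers effectively pay Pb = Ps − 52, where Ps is the price sellers receive.
On the curves, Pb = 635 - (5/7)Q and Ps = 234/7 + (1/7)Q; the wedge Ps − Pb = 52 gives 234/7 + (1/7)Q − (635 - (5/7)Q) = 52, so Q' = 762.5.
Then Pb = 635 − (5/7)·762.5 = 1265/14 and Ps = 234/7 + (1/7)·762.5 = 1993/14.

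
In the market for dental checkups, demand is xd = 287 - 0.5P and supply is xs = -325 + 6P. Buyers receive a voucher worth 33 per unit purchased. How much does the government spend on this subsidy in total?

Government cost = 109461/13

Pre-subsidy: 287 - 0.5P = -325 + 6P gives P* = 1224/13, x* = 3119/13.
With the rebate, buyers effectively pay Pb = Ps − 33, where Ps is the price sellers receive.
Demand in terms of Ps becomes xd = 287 − 0.5(Ps − 33) = 303.5 - 0.5Ps. Setting this equal to supply: 303.5 - 0.5Ps = -325 + 6Ps, so Ps = 1257/13.
Buyers pay Pb = 1257/13 − 33 = 828/13; x' = -325 + 6·(1257/13) = 3317/13.
Government outlay = subsidy × quantity = 33 × 3317/13 = 109461/13.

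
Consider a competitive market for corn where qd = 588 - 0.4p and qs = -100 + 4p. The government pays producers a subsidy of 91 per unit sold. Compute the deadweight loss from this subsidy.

Pre-subsidy: 588 - 0.4p = -100 + 4p gives p* = 1720/11, q* = 5780/11.
With the subsidy, sellers receive ps = pb + 91 for each unit, where pb is the price buyers pay.
Supply in terms of pb becomes qs = -100 + 4(pb + 91) = 264 + 4pb. Setting this equal to demand: 588 - 0.4pb = 264 + 4pb, so pb = 810/11.
Sellers receive ps = 810/11 + 91 = 1811/11; q' = 588 − 0.4·(810/11) = 6144/11.
The subsidy expands output by 6144/11 − 5780/11 = 364/11 past the efficient level; on those units the gap between marginal cost and willingness to pay runs from 0 up to 91.
DWL = ½ × 91 × 364/11 = 16562/11.

Deadweight loss = 16562/11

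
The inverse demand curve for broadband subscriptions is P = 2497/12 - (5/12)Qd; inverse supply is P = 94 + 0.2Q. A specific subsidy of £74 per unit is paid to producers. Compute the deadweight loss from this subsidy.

Deadweight loss = £4440

Pre-subsidy: 2497/12 - (5/12)Q = 94 + 0.2Q gives Q* = 185 and P* = 131.
With the subsidy, sellers receive Ps = Pb + 74 for each unit, where Pb is the price buyers pay.
On the curves, Pb = 2497/12 - (5/12)Q and Ps = 94 + 0.2Q; the wedge Ps − Pb = 74 gives 94 + 0.2Q − (2497/12 - (5/12)Q) = 74, so Q' = 305.
Then Pb = 2497/12 − (5/12)·305 = 81 and Ps = 94 + 0.2·305 = 155.
The subsidy expands output by 305 − 185 = 120 past the efficient level; on those units the gap between marginal cost and willingness to pay runs from 0 up to 74.
DWL = ½ × 74 × 120 = 4440.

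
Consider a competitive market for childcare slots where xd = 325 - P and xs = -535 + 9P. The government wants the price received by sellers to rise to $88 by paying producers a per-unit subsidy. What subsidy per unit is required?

At a seller price of 88, quantity supplied is -535 + 9·88 = 257.
Buyers absorb 257 only when they pay Pb with 325 − 1·Pb = 257, i.e. Pb = 68.
s = Ps − Pb = 88 − 68 = 20.

Required subsidy s = $20 per unit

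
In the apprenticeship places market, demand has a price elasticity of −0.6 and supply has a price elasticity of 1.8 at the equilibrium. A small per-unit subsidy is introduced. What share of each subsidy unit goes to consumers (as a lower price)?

For a small subsidy around the equilibrium, the benefit split depends on the relative slopes, which at a point are proportional to the elasticities.
Buyer share = εs/(εs + |εd|) = 1.8/(1.8 + 0.6) = 0.75; seller share = |εd|/(εs + |εd|) = 0.25.

Consumer share = 0.75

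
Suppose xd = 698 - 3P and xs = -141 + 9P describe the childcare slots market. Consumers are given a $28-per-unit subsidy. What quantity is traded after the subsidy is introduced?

Pre-subsidy: 698 - 3P = -141 + 9P gives P* = 839/12, x* = 488.25.
With the rebate, buyers effectively pay Pb = Ps − 28, where Ps is the price sellers receive.
Demand in terms of Ps becomes xd = 698 − 3(Ps − 28) = 782 - 3Ps. Setting this equal to supply: 782 - 3Ps = -141 + 9Ps, so Ps = 923/12.
Buyers pay Pb = 923/12 − 28 = 587/12; x' = -141 + 9·(923/12) = 551.25.

x' = 551.25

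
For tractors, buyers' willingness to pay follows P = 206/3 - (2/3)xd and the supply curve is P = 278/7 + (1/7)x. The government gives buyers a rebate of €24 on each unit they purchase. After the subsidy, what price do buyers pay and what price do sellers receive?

Buyers pay 426/17; sellers receive 834/17

Pre-subsidy: 206/3 - (2/3)x = 278/7 + (1/7)x gives x* = 608/17 and P* = 762/17.
With the rebate, buyers effectively pay Pb = Ps − 24, where Ps is the price sellers receive.
On the curves, Pb = 206/3 - (2/3)x and Ps = 278/7 + (1/7)x; the wedge Ps − Pb = 24 gives 278/7 + (1/7)x − (206/3 - (2/3)x) = 24, so x' = 1112/17.
Then Pb = 206/3 − (2/3)·(1112/17) = 426/17 and Ps = 278/7 + (1/7)·(1112/17) = 834/17.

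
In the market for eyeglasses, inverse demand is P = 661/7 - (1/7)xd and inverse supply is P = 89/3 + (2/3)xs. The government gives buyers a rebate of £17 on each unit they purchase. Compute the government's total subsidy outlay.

Government cost = £1717

Pre-subsidy: 661/7 - (1/7)x = 89/3 + (2/3)x gives x* = 80 and P* = 83.
With the rebate, buyers effectively pay Pb = Ps − 17, where Ps is the price sellers receive.
On the curves, Pb = 661/7 - (1/7)x and Ps = 89/3 + (2/3)x; the wedge Ps − Pb = 17 gives 89/3 + (2/3)x − (661/7 - (1/7)x) = 17, so x' = 101.
Then Pb = 661/7 − (1/7)·101 = 80 and Ps = 89/3 + (2/3)·101 = 97.
Government outlay = subsidy × quantity = 17 × 101 = 1717.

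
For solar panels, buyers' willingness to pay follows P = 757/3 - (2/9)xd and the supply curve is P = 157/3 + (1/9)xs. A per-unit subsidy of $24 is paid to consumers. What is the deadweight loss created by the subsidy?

Deadweight loss = $864

Pre-subsidy: 757/3 - (2/9)x = 157/3 + (1/9)x gives x* = 600 and P* = 119.
With the rebate, buyers effectively pay Pb = Ps − 24, where Ps is the price sellers receive.
On the curves, Pb = 757/3 - (2/9)x and Ps = 157/3 + (1/9)x; the wedge Ps − Pb = 24 gives 157/3 + (1/9)x − (757/3 - (2/9)x) = 24, so x' = 672.
Then Pb = 757/3 − (2/9)·672 = 103 and Ps = 157/3 + (1/9)·672 = 127.
The subsidy expands output by 672 − 600 = 72 past the efficient level; on those units the gap between marginal cost and willingness to pay runs from 0 up to 24.
DWL = ½ × 24 × 72 = 864.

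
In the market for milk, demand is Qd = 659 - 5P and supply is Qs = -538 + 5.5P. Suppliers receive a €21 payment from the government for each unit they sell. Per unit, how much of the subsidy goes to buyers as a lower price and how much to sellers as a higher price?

Pre-subsidy: 659 - 5P = -538 + 5.5P gives P* = 114, Q* = 89.
With the subsidy, sellers receive Ps = Pb + 21 for each unit, where Pb is the price buyers pay.
Supply in terms of Pb becomes Qs = -538 + 5.5(Pb + 21) = -422.5 + 5.5Pb. Setting this equal to demand: 659 - 5Pb = -422.5 + 5.5Pb, so Pb = 103.
Sellers receive Ps = 103 + 21 = 124; Q' = 659 − 5·103 = 144.
Buyers' price falls by P* − Pb = 114 − 103 = 11; sellers' price rises by Ps − P* = 124 − 114 = 10.

Buyers gain €11 per unit; sellers gain €10 per unit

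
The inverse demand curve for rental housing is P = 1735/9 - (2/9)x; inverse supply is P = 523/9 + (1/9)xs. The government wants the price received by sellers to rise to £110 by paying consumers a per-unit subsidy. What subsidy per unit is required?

At a seller price of 110, quantity supplied is -523 + 9·110 = 467.
Buyers absorb 467 only when they pay Pb = 1735/9 − (2/9)·467 = 89.
s = Ps − Pb = 110 − 89 = 21.

Required subsidy s = £21 per unit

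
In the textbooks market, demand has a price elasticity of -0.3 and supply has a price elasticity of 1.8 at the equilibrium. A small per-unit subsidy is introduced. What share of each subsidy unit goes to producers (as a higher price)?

Producer share = 1/7

For a small subsidy around the equilibrium, the benefit split depends on the relative slopes, which at a point are proportional to the elasticities.
Buyer share = εs/(εs + |εd|) = 1.8/(1.8 + 0.3) = 6/7; seller share = |εd|/(εs + |εd|) = 1/7.
So producers capture 1/7 of the subsidy.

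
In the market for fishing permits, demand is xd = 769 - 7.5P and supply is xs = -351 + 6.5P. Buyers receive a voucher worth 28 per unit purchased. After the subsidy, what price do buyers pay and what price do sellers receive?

Buyers pay 67; sellers receive 95

Pre-subsidy: 769 - 7.5P = -351 + 6.5P gives P* = 80, x* = 169.
With the rebate, buyers effectively pay Pb = Ps − 28, where Ps is the price sellers receive.
Demand in terms of Ps becomes xd = 769 − 7.5(Ps − 28) = 979 - 7.5Ps. Setting this equal to supply: 979 - 7.5Ps = -351 + 6.5Ps, so Ps = 95.
Buyers pay Pb = 95 − 28 = 67; x' = -351 + 6.5·95 = 266.5.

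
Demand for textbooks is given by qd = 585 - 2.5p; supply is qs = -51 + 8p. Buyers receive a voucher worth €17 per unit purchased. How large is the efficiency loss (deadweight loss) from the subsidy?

Pre-subsidy: 585 - 2.5p = -51 + 8p gives p* = 424/7, q* = 3035/7.
With the rebate, buyers effectively pay pb = ps − 17, where ps is the price sellers receive.
Demand in terms of ps becomes qd = 585 − 2.5(ps − 17) = 627.5 - 2.5ps. Setting this equal to supply: 627.5 - 2.5ps = -51 + 8ps, so ps = 1357/21.
Buyers pay pb = 1357/21 − 17 = 1000/21; q' = -51 + 8·(1357/21) = 9785/21.
The subsidy expands output by 9785/21 − 3035/7 = 680/21 past the efficient level; on those units the gap between marginal cost and willingness to pay runs from 0 up to 17.
DWL = ½ × 17 × 680/21 = 5780/21.

Deadweight loss = 5780/21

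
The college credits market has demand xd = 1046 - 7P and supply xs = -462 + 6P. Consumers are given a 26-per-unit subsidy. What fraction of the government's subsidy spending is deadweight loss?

Pre-subsidy: 1046 - 7P = -462 + 6P gives P* = 116, x* = 234.
With the rebate, buyers effectively pay Pb = Ps − 26, where Ps is the price sellers receive.
Demand in terms of Ps becomes xd = 1046 − 7(Ps − 26) = 1228 - 7Ps. Setting this equal to supply: 1228 - 7Ps = -462 + 6Ps, so Ps = 130.
Buyers pay Pb = 130 − 26 = 104; x' = -462 + 6·130 = 318.
ΔCS = ½(234 + 318)(116 − 104) = 3312; ΔPS = ½(234 + 318)(130 − 116) = 3864.
Government spending = 26 × 318 = 8268.
DWL = ½ × 26 × (318 − 234) = 1092; fraction = 1092 / 8268 = 7/53.

DWL / government spending = 7/53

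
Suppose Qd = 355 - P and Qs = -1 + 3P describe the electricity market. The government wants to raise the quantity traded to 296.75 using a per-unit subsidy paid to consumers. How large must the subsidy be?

At Q = 296.75, invert demand for the buyer price: Pb = (355 − 296.75)/1 = 58.25; invert supply for the seller price: Ps = (296.75 − (-1))/3 = 99.25.
The subsidy must fill the gap: s = Ps − Pb = 99.25 − 58.25 = 41.

Required subsidy s = 41 per unit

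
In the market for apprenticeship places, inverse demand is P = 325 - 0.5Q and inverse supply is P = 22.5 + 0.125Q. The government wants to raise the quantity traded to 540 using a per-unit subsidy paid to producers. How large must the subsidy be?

Required subsidy s = 35 per unit

At Q = 540, from the demand curve buyers pay Pb = 325 − 0.5·540 = 55; from the supply curve sellers need Ps = 22.5 + 0.125·540 = 90.
The subsidy must fill the gap: s = Ps − Pb = 90 − 55 = 35.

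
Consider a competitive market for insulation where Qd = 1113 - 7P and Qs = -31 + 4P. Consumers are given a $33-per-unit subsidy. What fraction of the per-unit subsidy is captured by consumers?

Consumer share = 4/11

Pre-subsidy: 1113 - 7P = -31 + 4P gives P* = 104, Q* = 385.
With the rebate, buyers effectively pay Pb = Ps − 33, where Ps is the price sellers receive.
Demand in terms of Ps becomes Qd = 1113 − 7(Ps − 33) = 1344 - 7Ps. Setting this equal to supply: 1344 - 7Ps = -31 + 4Ps, so Ps = 125.
Buyers pay Pb = 125 − 33 = 92; Q' = -31 + 4·125 = 469.
Buyers' price falls by P* − Pb = 104 − 92 = 12; sellers' price rises by Ps − P* = 125 − 104 = 21.
So consumers capture 12/33 = 4/11 of each unit of subsidy.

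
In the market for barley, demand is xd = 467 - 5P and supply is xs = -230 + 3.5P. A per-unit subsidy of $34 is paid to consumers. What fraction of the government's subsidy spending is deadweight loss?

DWL / government spending = 35/127

Pre-subsidy: 467 - 5P = -230 + 3.5P gives P* = 82, x* = 57.
With the rebate, buyers effectively pay Pb = Ps − 34, where Ps is the price sellers receive.
Demand in terms of Ps becomes xd = 467 − 5(Ps − 34) = 637 - 5Ps. Setting this equal to supply: 637 - 5Ps = -230 + 3.5Ps, so Ps = 102.
Buyers pay Pb = 102 − 34 = 68; x' = -230 + 3.5·102 = 127.
ΔCS = ½(57 + 127)(82 − 68) = 1288; ΔPS = ½(57 + 127)(102 − 82) = 1840.
Government spending = 34 × 127 = 4318.
DWL = ½ × 34 × (127 − 57) = 1190; fraction = 1190 / 4318 = 35/127.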